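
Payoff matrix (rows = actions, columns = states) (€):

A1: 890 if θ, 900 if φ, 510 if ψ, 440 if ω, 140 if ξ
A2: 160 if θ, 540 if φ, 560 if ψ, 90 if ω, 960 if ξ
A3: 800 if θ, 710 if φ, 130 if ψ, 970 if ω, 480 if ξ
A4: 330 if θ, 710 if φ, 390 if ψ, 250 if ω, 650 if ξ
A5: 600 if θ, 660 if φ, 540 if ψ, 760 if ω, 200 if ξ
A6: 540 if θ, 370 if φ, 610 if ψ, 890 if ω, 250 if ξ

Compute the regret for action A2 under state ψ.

50

Best payoff under ψ is 610.
Regret = 610 − 560 = 50.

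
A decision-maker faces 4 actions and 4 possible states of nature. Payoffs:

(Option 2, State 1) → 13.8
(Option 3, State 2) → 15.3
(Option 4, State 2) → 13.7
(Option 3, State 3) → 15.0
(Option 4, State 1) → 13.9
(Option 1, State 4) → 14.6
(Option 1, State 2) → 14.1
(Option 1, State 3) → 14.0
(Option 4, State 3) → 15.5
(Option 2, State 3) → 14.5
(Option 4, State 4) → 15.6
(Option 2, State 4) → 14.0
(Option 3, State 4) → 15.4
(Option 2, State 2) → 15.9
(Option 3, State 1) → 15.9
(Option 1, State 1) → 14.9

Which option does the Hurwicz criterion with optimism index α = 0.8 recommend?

Option 1: 0.8·14.9 + 0.2·14.0 = 14.72
Option 2: 0.8·15.9 + 0.2·13.8 = 15.48
Option 3: 0.8·15.9 + 0.2·15.0 = 15.72
Option 4: 0.8·15.6 + 0.2·13.7 = 15.22
Highest Hurwicz score = 15.72 → Option 3.

Option 3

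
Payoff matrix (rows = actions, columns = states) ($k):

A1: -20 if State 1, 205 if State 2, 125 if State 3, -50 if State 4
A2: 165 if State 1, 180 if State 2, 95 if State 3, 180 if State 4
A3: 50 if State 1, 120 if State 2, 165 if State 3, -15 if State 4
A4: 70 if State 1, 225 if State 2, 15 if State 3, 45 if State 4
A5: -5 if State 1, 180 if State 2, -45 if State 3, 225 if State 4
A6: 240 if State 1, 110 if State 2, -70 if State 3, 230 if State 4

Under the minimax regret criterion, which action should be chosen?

A2

Column bests: State 1=240, State 2=225, State 3=165, State 4=230.
A1 regrets: 260, 20, 40, 280 → max 280
A2 regrets: 75, 45, 70, 50 → max 75
A3 regrets: 190, 105, 0, 245 → max 245
A4 regrets: 170, 0, 150, 185 → max 185
A5 regrets: 245, 45, 210, 5 → max 245
A6 regrets: 0, 115, 235, 0 → max 235
Smallest max regret = 75 → A2.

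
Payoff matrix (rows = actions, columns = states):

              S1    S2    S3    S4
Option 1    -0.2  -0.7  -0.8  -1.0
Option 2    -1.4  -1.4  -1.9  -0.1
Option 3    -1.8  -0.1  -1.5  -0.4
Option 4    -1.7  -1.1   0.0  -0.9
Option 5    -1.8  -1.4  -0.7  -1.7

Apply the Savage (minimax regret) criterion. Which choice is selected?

Option 1

Column bests: S1=-0.2, S2=-0.1, S3=0.0, S4=-0.1.
Option 1 regrets: 0.0, 0.6, 0.8, 0.9 → max 0.9
Option 2 regrets: 1.2, 1.3, 1.9, 0.0 → max 1.9
Option 3 regrets: 1.6, 0.0, 1.5, 0.3 → max 1.6
Option 4 regrets: 1.5, 1.0, 0.0, 0.8 → max 1.5
Option 5 regrets: 1.6, 1.3, 0.7, 1.6 → max 1.6
Smallest max regret = 0.9 → Option 1.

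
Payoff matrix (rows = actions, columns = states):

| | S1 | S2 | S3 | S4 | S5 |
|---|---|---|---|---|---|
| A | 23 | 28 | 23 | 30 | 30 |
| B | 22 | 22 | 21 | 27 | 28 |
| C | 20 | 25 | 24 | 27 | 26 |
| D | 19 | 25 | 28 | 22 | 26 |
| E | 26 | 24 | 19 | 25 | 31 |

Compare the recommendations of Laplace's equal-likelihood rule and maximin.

laplace → A; maximin → A (agree)

Row averages: A=26.8, B=24, C=24.4, D=24, E=25
Highest average = 26.8 → A.
Row minima: A=23, B=21, C=20, D=19, E=19
Best worst-case = 23 → A.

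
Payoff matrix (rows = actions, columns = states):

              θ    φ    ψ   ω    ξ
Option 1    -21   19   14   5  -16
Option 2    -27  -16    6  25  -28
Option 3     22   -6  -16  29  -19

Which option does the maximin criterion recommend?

Option 3

Row minima: Option 1=-21, Option 2=-28, Option 3=-19
Best worst-case = -19 → Option 3.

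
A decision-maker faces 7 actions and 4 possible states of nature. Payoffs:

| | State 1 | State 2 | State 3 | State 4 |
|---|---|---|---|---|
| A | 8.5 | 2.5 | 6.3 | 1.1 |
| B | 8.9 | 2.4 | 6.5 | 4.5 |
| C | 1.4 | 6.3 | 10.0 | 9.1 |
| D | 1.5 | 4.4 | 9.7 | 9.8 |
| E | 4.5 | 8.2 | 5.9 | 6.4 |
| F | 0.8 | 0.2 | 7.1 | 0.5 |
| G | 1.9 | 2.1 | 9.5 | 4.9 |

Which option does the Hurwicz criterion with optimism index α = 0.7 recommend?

A: 0.7·8.5 + 0.3·1.1 = 6.28
B: 0.7·8.9 + 0.3·2.4 = 6.95
C: 0.7·10.0 + 0.3·1.4 = 7.42
D: 0.7·9.8 + 0.3·1.5 = 7.31
E: 0.7·8.2 + 0.3·4.5 = 7.09
F: 0.7·7.1 + 0.3·0.2 = 5.03
G: 0.7·9.5 + 0.3·1.9 = 7.22
Highest Hurwicz score = 7.42 → C.

C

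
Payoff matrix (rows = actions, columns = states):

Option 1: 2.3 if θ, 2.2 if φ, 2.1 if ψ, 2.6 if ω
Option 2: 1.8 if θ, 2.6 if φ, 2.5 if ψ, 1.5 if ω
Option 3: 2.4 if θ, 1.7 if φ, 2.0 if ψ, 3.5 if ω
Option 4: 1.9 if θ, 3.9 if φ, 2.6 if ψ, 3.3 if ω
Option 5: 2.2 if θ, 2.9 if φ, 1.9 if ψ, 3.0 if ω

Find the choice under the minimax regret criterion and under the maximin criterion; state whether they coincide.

Column bests: θ=2.4, φ=3.9, ψ=2.6, ω=3.5.
Option 1 regrets: 0.1, 1.7, 0.5, 0.9 → max 1.7
Option 2 regrets: 0.6, 1.3, 0.1, 2.0 → max 2.0
Option 3 regrets: 0.0, 2.2, 0.6, 0.0 → max 2.2
Option 4 regrets: 0.5, 0.0, 0.0, 0.2 → max 0.5
Option 5 regrets: 0.2, 1.0, 0.7, 0.5 → max 1.0
Smallest max regret = 0.5 → Option 4.
Row minima: Option 1=2.1, Option 2=1.5, Option 3=1.7, Option 4=1.9, Option 5=1.9
Best worst-case = 2.1 → Option 1.

minimax regret → Option 4; maximin → Option 1 (disagree)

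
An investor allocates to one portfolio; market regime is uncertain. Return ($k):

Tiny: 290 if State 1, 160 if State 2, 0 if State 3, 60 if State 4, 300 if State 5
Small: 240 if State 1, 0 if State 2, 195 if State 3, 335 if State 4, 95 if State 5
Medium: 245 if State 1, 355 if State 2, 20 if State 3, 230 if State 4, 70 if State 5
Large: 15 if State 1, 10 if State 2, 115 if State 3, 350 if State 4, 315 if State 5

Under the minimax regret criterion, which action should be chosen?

Column bests: State 1=290, State 2=355, State 3=195, State 4=350, State 5=315.
Tiny regrets: 0, 195, 195, 290, 15 → max 290
Small regrets: 50, 355, 0, 15, 220 → max 355
Medium regrets: 45, 0, 175, 120, 245 → max 245
Large regrets: 275, 345, 80, 0, 0 → max 345
Smallest max regret = 245 → Medium.

Medium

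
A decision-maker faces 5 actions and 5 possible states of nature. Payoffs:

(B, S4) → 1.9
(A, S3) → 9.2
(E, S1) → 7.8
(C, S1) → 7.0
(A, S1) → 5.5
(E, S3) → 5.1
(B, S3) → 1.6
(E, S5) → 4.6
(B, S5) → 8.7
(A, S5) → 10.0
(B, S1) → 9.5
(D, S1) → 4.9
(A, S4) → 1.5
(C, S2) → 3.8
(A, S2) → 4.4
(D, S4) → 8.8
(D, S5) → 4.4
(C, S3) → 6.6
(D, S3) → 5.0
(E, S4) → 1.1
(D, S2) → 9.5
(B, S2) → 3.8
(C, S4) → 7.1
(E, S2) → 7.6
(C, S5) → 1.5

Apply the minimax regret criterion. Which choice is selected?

Column bests: S1=9.5, S2=9.5, S3=9.2, S4=8.8, S5=10.0.
A regrets: 4.0, 5.1, 0.0, 7.3, 0.0 → max 7.3
B regrets: 0.0, 5.7, 7.6, 6.9, 1.3 → max 7.6
C regrets: 2.5, 5.7, 2.6, 1.7, 8.5 → max 8.5
D regrets: 4.6, 0.0, 4.2, 0.0, 5.6 → max 5.6
E regrets: 1.7, 1.9, 4.1, 7.7, 5.4 → max 7.7
Smallest max regret = 5.6 → D.

D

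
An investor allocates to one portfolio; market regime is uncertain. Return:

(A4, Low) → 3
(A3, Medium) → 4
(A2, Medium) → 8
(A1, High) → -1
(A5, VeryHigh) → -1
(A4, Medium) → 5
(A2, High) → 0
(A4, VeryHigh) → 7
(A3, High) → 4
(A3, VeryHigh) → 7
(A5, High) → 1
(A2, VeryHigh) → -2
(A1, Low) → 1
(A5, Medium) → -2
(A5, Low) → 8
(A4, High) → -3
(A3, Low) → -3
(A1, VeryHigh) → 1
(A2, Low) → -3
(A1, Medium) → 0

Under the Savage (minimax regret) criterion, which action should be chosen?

A4

Column bests: Low=8, Medium=8, High=4, VeryHigh=7.
A1 regrets: 7, 8, 5, 6 → max 8
A2 regrets: 11, 0, 4, 9 → max 11
A3 regrets: 11, 4, 0, 0 → max 11
A4 regrets: 5, 3, 7, 0 → max 7
A5 regrets: 0, 10, 3, 8 → max 10
Smallest max regret = 7 → A4.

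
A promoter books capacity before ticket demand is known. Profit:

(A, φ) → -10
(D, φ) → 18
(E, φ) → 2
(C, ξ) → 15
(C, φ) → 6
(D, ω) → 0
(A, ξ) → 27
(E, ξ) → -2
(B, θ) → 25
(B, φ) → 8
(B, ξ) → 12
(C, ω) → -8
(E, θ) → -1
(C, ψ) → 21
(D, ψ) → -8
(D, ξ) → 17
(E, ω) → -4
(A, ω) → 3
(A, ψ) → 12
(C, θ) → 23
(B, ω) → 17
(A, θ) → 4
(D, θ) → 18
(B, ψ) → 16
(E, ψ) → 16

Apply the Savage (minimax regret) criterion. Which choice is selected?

Column bests: θ=25, φ=18, ψ=21, ω=17, ξ=27.
A regrets: 21, 28, 9, 14, 0 → max 28
B regrets: 0, 10, 5, 0, 15 → max 15
C regrets: 2, 12, 0, 25, 12 → max 25
D regrets: 7, 0, 29, 17, 10 → max 29
E regrets: 26, 16, 5, 21, 29 → max 29
Smallest max regret = 15 → B.

B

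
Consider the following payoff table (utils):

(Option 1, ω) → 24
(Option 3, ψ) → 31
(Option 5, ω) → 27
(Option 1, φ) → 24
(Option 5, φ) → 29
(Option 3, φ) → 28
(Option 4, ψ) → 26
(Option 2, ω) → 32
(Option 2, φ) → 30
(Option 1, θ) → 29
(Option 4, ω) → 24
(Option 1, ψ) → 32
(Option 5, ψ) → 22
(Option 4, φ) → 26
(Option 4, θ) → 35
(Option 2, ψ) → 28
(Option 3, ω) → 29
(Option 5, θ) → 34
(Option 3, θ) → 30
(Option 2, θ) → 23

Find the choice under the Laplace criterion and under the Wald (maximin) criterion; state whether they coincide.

laplace → Option 3; maximin → Option 3 (agree)

Row averages: Option 1=27.25, Option 2=28.25, Option 3=29.5, Option 4=27.75, Option 5=28
Highest average = 29.5 → Option 3.
Row minima: Option 1=24, Option 2=23, Option 3=28, Option 4=24, Option 5=22
Best worst-case = 28 → Option 3.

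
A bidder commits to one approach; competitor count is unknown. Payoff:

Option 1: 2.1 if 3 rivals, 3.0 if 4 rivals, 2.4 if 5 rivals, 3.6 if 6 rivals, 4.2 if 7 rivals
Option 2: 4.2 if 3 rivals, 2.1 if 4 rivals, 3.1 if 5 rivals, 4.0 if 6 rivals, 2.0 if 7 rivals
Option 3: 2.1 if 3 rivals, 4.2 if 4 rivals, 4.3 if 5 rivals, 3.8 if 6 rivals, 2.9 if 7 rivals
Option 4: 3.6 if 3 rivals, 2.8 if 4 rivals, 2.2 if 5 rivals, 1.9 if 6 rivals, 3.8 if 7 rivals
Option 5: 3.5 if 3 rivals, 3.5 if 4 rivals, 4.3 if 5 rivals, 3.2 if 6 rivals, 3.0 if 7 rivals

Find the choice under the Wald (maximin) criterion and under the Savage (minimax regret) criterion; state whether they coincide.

maximin → Option 5; minimax regret → Option 5 (agree)

Row minima: Option 1=2.1, Option 2=2.0, Option 3=2.1, Option 4=1.9, Option 5=3.0
Best worst-case = 3.0 → Option 5.
Column bests: 3 rivals=4.2, 4 rivals=4.2, 5 rivals=4.3, 6 rivals=4.0, 7 rivals=4.2.
Option 1 regrets: 2.1, 1.2, 1.9, 0.4, 0.0 → max 2.1
Option 2 regrets: 0.0, 2.1, 1.2, 0.0, 2.2 → max 2.2
Option 3 regrets: 2.1, 0.0, 0.0, 0.2, 1.3 → max 2.1
Option 4 regrets: 0.6, 1.4, 2.1, 2.1, 0.4 → max 2.1
Option 5 regrets: 0.7, 0.7, 0.0, 0.8, 1.2 → max 1.2
Smallest max regret = 1.2 → Option 5.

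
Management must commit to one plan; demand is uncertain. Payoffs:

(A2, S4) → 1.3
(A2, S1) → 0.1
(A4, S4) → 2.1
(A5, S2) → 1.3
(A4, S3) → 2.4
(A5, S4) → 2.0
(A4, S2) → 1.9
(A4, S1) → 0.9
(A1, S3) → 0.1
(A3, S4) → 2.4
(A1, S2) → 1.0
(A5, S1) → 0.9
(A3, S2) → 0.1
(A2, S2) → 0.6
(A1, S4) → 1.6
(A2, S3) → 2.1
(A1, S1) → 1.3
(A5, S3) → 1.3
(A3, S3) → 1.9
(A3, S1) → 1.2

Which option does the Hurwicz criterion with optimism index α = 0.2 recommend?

A1: 0.2·1.6 + 0.8·0.1 = 0.4
A2: 0.2·2.1 + 0.8·0.1 = 0.5
A3: 0.2·2.4 + 0.8·0.1 = 0.56
A4: 0.2·2.4 + 0.8·0.9 = 1.2
A5: 0.2·2.0 + 0.8·0.9 = 1.12
Highest Hurwicz score = 1.2 → A4.

A4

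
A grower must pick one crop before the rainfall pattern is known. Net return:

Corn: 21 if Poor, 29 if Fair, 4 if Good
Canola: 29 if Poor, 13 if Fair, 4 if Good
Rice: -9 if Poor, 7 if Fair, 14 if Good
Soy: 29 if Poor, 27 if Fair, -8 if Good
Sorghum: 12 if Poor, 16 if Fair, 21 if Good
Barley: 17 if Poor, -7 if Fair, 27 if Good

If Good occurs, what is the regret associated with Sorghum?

Best payoff under Good is 27.
Regret = 27 − 21 = 6.

6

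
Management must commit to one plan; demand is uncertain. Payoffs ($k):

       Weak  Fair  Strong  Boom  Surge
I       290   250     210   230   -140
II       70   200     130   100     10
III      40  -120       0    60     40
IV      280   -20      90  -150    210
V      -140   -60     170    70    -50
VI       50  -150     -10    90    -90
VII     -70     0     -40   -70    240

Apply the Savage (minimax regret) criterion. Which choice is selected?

Column bests: Weak=290, Fair=250, Strong=210, Boom=230, Surge=240.
I regrets: 0, 0, 0, 0, 380 → max 380
II regrets: 220, 50, 80, 130, 230 → max 230
III regrets: 250, 370, 210, 170, 200 → max 370
IV regrets: 10, 270, 120, 380, 30 → max 380
V regrets: 430, 310, 40, 160, 290 → max 430
VI regrets: 240, 400, 220, 140, 330 → max 400
VII regrets: 360, 250, 250, 300, 0 → max 360
Smallest max regret = 230 → II.

II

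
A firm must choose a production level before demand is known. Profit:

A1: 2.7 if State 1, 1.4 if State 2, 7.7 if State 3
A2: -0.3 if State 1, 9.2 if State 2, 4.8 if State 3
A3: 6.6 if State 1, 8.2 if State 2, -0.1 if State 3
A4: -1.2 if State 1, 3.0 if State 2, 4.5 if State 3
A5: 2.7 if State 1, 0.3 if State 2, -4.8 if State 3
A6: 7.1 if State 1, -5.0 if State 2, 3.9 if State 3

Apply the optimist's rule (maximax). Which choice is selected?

Row maxima: A1=7.7, A2=9.2, A3=8.2, A4=4.5, A5=2.7, A6=7.1
Best best-case = 9.2 → A2.

A2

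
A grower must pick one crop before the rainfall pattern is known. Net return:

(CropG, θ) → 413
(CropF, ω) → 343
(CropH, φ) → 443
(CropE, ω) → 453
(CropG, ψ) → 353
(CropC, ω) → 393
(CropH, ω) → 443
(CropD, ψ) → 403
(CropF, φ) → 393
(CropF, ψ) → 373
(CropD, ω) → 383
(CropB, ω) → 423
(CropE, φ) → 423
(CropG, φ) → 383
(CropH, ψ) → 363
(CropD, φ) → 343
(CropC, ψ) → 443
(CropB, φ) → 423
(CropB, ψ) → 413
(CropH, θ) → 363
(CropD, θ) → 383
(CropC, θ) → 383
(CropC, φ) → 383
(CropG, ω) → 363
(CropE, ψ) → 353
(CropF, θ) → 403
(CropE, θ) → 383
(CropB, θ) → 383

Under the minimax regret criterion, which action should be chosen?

Column bests: θ=413, φ=443, ψ=443, ω=453.
CropG regrets: 0, 60, 90, 90 → max 90
CropH regrets: 50, 0, 80, 10 → max 80
CropF regrets: 10, 50, 70, 110 → max 110
CropE regrets: 30, 20, 90, 0 → max 90
CropB regrets: 30, 20, 30, 30 → max 30
CropD regrets: 30, 100, 40, 70 → max 100
CropC regrets: 30, 60, 0, 60 → max 60
Smallest max regret = 30 → CropB.

CropB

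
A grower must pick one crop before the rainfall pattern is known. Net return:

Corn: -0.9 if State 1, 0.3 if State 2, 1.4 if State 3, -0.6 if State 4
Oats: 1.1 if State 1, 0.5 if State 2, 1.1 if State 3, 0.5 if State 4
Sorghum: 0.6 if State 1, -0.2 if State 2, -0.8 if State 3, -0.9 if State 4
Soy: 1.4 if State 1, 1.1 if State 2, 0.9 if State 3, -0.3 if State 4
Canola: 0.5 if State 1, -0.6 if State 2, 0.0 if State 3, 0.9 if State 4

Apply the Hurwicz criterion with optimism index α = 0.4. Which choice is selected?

Corn: 0.4·1.4 + 0.6·(-0.9) = 0.02
Oats: 0.4·1.1 + 0.6·0.5 = 0.74
Sorghum: 0.4·0.6 + 0.6·(-0.9) = -0.3
Soy: 0.4·1.4 + 0.6·(-0.3) = 0.38
Canola: 0.4·0.9 + 0.6·(-0.6) = 0
Highest Hurwicz score = 0.74 → Oats.

Oats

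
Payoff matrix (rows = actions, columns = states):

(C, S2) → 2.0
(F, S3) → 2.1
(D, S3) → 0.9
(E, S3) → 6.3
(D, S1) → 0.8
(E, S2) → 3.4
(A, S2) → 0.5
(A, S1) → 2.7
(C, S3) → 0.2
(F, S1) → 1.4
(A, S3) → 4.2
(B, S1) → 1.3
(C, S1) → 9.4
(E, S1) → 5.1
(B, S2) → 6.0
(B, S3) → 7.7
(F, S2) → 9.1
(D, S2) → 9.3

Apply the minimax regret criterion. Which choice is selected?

E

Column bests: S1=9.4, S2=9.3, S3=7.7.
A regrets: 6.7, 8.8, 3.5 → max 8.8
B regrets: 8.1, 3.3, 0.0 → max 8.1
C regrets: 0.0, 7.3, 7.5 → max 7.5
D regrets: 8.6, 0.0, 6.8 → max 8.6
E regrets: 4.3, 5.9, 1.4 → max 5.9
F regrets: 8.0, 0.2, 5.6 → max 8.0
Smallest max regret = 5.9 → E.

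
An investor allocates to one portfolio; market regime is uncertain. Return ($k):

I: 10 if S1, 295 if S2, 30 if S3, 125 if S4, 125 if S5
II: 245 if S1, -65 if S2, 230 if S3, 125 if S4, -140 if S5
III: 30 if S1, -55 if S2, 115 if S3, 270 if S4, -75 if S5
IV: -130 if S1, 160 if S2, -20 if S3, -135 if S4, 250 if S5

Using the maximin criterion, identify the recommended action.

I

Row minima: I=10, II=-140, III=-75, IV=-135
Best worst-case = 10 → I.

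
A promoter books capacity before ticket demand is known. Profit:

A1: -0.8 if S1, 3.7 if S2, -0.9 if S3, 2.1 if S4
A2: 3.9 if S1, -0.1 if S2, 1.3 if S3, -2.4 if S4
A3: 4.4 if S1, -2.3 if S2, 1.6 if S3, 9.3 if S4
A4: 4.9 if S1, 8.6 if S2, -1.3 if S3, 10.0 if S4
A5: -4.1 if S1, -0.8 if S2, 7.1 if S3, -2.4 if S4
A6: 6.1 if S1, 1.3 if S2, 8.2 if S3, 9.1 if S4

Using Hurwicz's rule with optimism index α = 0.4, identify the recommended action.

A6

A1: 0.4·3.7 + 0.6·(-0.9) = 0.94
A2: 0.4·3.9 + 0.6·(-2.4) = 0.12
A3: 0.4·9.3 + 0.6·(-2.3) = 2.34
A4: 0.4·10.0 + 0.6·(-1.3) = 3.22
A5: 0.4·7.1 + 0.6·(-4.1) = 0.38
A6: 0.4·9.1 + 0.6·1.3 = 4.42
Highest Hurwicz score = 4.42 → A6.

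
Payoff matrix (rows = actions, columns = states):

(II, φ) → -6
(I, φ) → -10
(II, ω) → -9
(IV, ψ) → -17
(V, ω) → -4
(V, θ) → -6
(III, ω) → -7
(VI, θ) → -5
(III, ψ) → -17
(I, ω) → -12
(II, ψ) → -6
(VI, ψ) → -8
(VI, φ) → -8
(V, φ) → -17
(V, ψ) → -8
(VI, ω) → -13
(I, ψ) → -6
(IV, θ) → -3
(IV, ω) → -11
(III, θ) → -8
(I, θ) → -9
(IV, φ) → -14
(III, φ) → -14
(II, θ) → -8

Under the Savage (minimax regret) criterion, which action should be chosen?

Column bests: θ=-3, φ=-6, ψ=-6, ω=-4.
I regrets: 6, 4, 0, 8 → max 8
II regrets: 5, 0, 0, 5 → max 5
III regrets: 5, 8, 11, 3 → max 11
IV regrets: 0, 8, 11, 7 → max 11
V regrets: 3, 11, 2, 0 → max 11
VI regrets: 2, 2, 2, 9 → max 9
Smallest max regret = 5 → II.

II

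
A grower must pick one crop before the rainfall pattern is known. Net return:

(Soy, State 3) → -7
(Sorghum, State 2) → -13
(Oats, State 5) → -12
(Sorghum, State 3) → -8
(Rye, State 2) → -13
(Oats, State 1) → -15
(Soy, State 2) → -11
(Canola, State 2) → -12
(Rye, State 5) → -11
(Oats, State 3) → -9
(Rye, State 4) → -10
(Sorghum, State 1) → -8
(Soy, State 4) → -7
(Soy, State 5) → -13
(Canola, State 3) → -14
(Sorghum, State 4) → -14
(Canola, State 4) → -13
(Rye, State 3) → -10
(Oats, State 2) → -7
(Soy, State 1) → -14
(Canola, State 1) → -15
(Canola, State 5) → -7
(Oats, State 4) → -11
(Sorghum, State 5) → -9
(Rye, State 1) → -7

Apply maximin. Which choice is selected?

Rye

Row minima: Oats=-15, Soy=-14, Sorghum=-14, Rye=-13, Canola=-15
Best worst-case = -13 → Rye.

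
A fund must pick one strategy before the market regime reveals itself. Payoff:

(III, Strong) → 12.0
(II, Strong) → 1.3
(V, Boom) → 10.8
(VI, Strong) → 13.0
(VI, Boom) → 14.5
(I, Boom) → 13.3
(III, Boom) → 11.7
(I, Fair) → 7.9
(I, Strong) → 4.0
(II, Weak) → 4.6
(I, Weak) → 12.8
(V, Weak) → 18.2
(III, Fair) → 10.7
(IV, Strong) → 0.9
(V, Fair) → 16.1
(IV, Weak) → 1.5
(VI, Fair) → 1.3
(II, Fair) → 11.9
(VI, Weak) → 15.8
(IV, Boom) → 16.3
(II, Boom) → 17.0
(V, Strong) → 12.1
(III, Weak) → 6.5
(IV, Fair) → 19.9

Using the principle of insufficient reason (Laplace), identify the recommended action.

Row averages: I=9.5, II=8.7, III=10.225, IV=9.65, V=14.3, VI=11.15
Highest average = 14.3 → V.

V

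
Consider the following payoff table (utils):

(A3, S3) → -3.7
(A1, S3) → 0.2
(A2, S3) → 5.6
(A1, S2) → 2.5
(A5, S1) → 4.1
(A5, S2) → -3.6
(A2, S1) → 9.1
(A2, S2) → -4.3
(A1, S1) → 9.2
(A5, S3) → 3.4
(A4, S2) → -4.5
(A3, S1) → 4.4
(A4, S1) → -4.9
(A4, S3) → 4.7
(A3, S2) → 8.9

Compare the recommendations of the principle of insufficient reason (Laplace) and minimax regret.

laplace → A1; minimax regret → A1 (agree)

Row averages: A1=119/30, A2=52/15, A3=3.2, A4=-47/30, A5=1.3
Highest average = 119/30 → A1.
Column bests: S1=9.2, S2=8.9, S3=5.6.
A1 regrets: 0.0, 6.4, 5.4 → max 6.4
A2 regrets: 0.1, 13.2, 0.0 → max 13.2
A3 regrets: 4.8, 0.0, 9.3 → max 9.3
A4 regrets: 14.1, 13.4, 0.9 → max 14.1
A5 regrets: 5.1, 12.5, 2.2 → max 12.5
Smallest max regret = 6.4 → A1.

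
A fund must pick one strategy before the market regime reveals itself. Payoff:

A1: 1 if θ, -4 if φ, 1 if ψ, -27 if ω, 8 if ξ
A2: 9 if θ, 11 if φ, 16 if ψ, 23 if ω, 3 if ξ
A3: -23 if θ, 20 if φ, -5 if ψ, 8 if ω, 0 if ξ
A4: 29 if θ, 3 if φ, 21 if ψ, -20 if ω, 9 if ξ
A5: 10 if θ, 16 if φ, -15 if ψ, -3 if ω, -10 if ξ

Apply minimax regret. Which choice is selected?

Column bests: θ=29, φ=20, ψ=21, ω=23, ξ=9.
A1 regrets: 28, 24, 20, 50, 1 → max 50
A2 regrets: 20, 9, 5, 0, 6 → max 20
A3 regrets: 52, 0, 26, 15, 9 → max 52
A4 regrets: 0, 17, 0, 43, 0 → max 43
A5 regrets: 19, 4, 36, 26, 19 → max 36
Smallest max regret = 20 → A2.

A2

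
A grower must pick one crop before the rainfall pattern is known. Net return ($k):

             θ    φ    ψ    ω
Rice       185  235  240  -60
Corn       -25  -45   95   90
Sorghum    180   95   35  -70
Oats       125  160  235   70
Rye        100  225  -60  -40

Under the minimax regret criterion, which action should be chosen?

Column bests: θ=185, φ=235, ψ=240, ω=90.
Rice regrets: 0, 0, 0, 150 → max 150
Corn regrets: 210, 280, 145, 0 → max 280
Sorghum regrets: 5, 140, 205, 160 → max 205
Oats regrets: 60, 75, 5, 20 → max 75
Rye regrets: 85, 10, 300, 130 → max 300
Smallest max regret = 75 → Oats.

Oats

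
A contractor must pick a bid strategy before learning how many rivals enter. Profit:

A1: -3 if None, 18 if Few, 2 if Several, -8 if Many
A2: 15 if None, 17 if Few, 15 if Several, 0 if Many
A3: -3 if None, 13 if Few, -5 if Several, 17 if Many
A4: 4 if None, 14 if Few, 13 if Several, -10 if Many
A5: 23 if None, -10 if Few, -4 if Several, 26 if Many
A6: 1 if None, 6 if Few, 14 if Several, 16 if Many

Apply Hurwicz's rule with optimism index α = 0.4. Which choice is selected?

A1: 0.4·18 + 0.6·(-8) = 2.4
A2: 0.4·17 + 0.6·0 = 6.8
A3: 0.4·17 + 0.6·(-5) = 3.8
A4: 0.4·14 + 0.6·(-10) = -0.4
A5: 0.4·26 + 0.6·(-10) = 4.4
A6: 0.4·16 + 0.6·1 = 7
Highest Hurwicz score = 7 → A6.

A6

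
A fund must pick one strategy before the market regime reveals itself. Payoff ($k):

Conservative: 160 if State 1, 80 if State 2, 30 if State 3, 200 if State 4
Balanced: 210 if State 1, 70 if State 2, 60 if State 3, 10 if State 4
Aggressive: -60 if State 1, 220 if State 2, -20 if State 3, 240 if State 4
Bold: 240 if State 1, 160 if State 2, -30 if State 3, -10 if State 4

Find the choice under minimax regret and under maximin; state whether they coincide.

minimax regret → Conservative; maximin → Conservative (agree)

Column bests: State 1=240, State 2=220, State 3=60, State 4=240.
Conservative regrets: 80, 140, 30, 40 → max 140
Balanced regrets: 30, 150, 0, 230 → max 230
Aggressive regrets: 300, 0, 80, 0 → max 300
Bold regrets: 0, 60, 90, 250 → max 250
Smallest max regret = 140 → Conservative.
Row minima: Conservative=30, Balanced=10, Aggressive=-60, Bold=-30
Best worst-case = 30 → Conservative.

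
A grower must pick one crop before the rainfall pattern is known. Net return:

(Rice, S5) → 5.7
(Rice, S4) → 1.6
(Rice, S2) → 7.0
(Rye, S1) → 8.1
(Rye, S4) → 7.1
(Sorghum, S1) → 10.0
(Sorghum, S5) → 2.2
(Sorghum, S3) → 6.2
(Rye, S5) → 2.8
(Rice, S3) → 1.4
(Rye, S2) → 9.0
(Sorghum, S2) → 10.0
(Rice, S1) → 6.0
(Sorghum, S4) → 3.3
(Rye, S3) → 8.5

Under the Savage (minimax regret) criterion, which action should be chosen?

Column bests: S1=10.0, S2=10.0, S3=8.5, S4=7.1, S5=5.7.
Sorghum regrets: 0.0, 0.0, 2.3, 3.8, 3.5 → max 3.8
Rice regrets: 4.0, 3.0, 7.1, 5.5, 0.0 → max 7.1
Rye regrets: 1.9, 1.0, 0.0, 0.0, 2.9 → max 2.9
Smallest max regret = 2.9 → Rye.

Rye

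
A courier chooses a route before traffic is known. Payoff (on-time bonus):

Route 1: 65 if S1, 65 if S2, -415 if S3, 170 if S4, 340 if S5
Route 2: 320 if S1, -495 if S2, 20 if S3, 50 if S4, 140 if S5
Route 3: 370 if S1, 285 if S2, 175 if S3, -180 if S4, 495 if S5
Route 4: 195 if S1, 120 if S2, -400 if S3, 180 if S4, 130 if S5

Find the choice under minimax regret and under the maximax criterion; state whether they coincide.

minimax regret → Route 3; maximax → Route 3 (agree)

Column bests: S1=370, S2=285, S3=175, S4=180, S5=495.
Route 1 regrets: 305, 220, 590, 10, 155 → max 590
Route 2 regrets: 50, 780, 155, 130, 355 → max 780
Route 3 regrets: 0, 0, 0, 360, 0 → max 360
Route 4 regrets: 175, 165, 575, 0, 365 → max 575
Smallest max regret = 360 → Route 3.
Row maxima: Route 1=340, Route 2=320, Route 3=495, Route 4=195
Best best-case = 495 → Route 3.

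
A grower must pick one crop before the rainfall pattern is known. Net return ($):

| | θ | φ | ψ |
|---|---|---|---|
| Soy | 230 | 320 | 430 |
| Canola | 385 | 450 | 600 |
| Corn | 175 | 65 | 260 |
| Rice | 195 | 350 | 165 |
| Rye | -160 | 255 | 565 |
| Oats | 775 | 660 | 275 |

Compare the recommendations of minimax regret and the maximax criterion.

minimax regret → Oats; maximax → Oats (agree)

Column bests: θ=775, φ=660, ψ=600.
Soy regrets: 545, 340, 170 → max 545
Canola regrets: 390, 210, 0 → max 390
Corn regrets: 600, 595, 340 → max 600
Rice regrets: 580, 310, 435 → max 580
Rye regrets: 935, 405, 35 → max 935
Oats regrets: 0, 0, 325 → max 325
Smallest max regret = 325 → Oats.
Row maxima: Soy=430, Canola=600, Corn=260, Rice=350, Rye=565, Oats=775
Best best-case = 775 → Oats.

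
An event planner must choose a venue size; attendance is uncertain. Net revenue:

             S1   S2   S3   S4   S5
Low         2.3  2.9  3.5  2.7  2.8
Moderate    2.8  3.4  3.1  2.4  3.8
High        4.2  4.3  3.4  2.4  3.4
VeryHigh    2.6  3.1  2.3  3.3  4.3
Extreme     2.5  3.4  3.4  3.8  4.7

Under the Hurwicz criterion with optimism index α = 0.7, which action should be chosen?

Low: 0.7·3.5 + 0.3·2.3 = 3.14
Moderate: 0.7·3.8 + 0.3·2.4 = 3.38
High: 0.7·4.3 + 0.3·2.4 = 3.73
VeryHigh: 0.7·4.3 + 0.3·2.3 = 3.7
Extreme: 0.7·4.7 + 0.3·2.5 = 4.04
Highest Hurwicz score = 4.04 → Extreme.

Extreme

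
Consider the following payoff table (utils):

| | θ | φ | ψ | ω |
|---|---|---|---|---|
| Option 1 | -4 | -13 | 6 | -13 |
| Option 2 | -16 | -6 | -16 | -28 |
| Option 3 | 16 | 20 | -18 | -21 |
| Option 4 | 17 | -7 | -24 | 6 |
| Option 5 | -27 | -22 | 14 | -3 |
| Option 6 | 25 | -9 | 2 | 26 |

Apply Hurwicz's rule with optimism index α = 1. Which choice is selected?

Option 6

Option 1: 1·6 + 0·(-13) = 6
Option 2: 1·(-6) + 0·(-28) = -6
Option 3: 1·20 + 0·(-21) = 20
Option 4: 1·17 + 0·(-24) = 17
Option 5: 1·14 + 0·(-27) = 14
Option 6: 1·26 + 0·(-9) = 26
Highest Hurwicz score = 26 → Option 6.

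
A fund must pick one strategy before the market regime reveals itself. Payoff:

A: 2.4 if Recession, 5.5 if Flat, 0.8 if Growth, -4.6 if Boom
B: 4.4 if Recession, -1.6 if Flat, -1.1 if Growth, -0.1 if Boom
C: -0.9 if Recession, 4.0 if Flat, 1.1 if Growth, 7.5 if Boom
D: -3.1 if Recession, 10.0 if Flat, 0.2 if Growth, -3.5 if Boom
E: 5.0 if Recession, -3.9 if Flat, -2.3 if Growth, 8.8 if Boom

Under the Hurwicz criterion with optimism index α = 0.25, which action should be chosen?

C

A: 0.25·5.5 + 0.75·(-4.6) = -2.075
B: 0.25·4.4 + 0.75·(-1.6) = -0.1
C: 0.25·7.5 + 0.75·(-0.9) = 1.2
D: 0.25·10.0 + 0.75·(-3.5) = -0.125
E: 0.25·8.8 + 0.75·(-3.9) = -0.725
Highest Hurwicz score = 1.2 → C.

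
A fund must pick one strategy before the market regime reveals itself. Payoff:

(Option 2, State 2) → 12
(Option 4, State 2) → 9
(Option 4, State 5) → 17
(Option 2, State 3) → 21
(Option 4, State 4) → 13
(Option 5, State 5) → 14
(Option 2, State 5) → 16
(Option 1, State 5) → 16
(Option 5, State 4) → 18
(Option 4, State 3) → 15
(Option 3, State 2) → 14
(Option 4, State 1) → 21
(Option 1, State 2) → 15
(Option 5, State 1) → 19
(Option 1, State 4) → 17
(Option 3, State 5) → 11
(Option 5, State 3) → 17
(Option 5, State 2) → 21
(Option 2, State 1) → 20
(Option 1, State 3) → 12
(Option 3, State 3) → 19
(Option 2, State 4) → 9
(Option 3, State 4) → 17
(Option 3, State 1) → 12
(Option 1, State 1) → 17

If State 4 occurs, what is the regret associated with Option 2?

9

Best payoff under State 4 is 18.
Regret = 18 − 9 = 9.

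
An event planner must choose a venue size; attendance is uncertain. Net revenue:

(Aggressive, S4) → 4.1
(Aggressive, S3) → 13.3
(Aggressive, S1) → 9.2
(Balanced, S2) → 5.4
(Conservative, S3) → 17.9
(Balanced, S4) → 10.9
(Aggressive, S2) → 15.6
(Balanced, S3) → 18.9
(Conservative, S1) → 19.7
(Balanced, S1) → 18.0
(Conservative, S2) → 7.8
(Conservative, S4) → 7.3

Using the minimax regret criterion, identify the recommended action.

Column bests: S1=19.7, S2=15.6, S3=18.9, S4=10.9.
Conservative regrets: 0.0, 7.8, 1.0, 3.6 → max 7.8
Balanced regrets: 1.7, 10.2, 0.0, 0.0 → max 10.2
Aggressive regrets: 10.5, 0.0, 5.6, 6.8 → max 10.5
Smallest max regret = 7.8 → Conservative.

Conservative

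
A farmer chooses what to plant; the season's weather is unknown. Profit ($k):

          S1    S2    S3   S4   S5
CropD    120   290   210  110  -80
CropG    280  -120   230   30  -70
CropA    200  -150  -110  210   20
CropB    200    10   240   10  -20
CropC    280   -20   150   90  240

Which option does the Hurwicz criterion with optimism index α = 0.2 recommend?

CropC

CropD: 0.2·290 + 0.8·(-80) = -6
CropG: 0.2·280 + 0.8·(-120) = -40
CropA: 0.2·210 + 0.8·(-150) = -78
CropB: 0.2·240 + 0.8·(-20) = 32
CropC: 0.2·280 + 0.8·(-20) = 40
Highest Hurwicz score = 40 → CropC.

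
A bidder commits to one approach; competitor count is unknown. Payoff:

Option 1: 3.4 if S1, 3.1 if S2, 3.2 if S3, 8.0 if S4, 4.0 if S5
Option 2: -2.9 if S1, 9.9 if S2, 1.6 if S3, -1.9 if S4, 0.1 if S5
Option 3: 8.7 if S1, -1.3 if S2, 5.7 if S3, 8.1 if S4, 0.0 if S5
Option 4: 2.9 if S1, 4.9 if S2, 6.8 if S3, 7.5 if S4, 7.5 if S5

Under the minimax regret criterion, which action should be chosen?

Column bests: S1=8.7, S2=9.9, S3=6.8, S4=8.1, S5=7.5.
Option 1 regrets: 5.3, 6.8, 3.6, 0.1, 3.5 → max 6.8
Option 2 regrets: 11.6, 0.0, 5.2, 10.0, 7.4 → max 11.6
Option 3 regrets: 0.0, 11.2, 1.1, 0.0, 7.5 → max 11.2
Option 4 regrets: 5.8, 5.0, 0.0, 0.6, 0.0 → max 5.8
Smallest max regret = 5.8 → Option 4.

Option 4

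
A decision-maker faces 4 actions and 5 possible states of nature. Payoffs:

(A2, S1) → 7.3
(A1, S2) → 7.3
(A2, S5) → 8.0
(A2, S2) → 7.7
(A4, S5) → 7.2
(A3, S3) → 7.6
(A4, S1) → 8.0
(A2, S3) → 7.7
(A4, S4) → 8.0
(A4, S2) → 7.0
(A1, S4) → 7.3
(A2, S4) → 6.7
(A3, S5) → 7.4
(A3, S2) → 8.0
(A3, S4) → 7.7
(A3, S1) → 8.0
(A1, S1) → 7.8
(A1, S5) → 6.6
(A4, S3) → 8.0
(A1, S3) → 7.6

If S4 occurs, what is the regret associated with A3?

0.3

Best payoff under S4 is 8.0.
Regret = 8.0 − 7.7 = 0.3.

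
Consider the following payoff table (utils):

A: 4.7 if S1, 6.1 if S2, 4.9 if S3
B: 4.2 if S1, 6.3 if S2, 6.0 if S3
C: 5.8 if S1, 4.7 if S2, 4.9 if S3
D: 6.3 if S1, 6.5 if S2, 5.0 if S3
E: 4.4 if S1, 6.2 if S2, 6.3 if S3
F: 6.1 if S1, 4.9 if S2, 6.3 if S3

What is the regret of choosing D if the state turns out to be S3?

1.3

Best payoff under S3 is 6.3.
Regret = 6.3 − 5.0 = 1.3.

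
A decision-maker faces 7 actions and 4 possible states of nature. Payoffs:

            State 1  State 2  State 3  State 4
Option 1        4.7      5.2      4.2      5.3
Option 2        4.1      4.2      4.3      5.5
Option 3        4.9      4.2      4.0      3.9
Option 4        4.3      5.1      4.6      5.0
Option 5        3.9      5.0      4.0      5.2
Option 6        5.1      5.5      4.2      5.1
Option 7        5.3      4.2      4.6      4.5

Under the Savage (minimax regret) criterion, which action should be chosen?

Column bests: State 1=5.3, State 2=5.5, State 3=4.6, State 4=5.5.
Option 1 regrets: 0.6, 0.3, 0.4, 0.2 → max 0.6
Option 2 regrets: 1.2, 1.3, 0.3, 0.0 → max 1.3
Option 3 regrets: 0.4, 1.3, 0.6, 1.6 → max 1.6
Option 4 regrets: 1.0, 0.4, 0.0, 0.5 → max 1.0
Option 5 regrets: 1.4, 0.5, 0.6, 0.3 → max 1.4
Option 6 regrets: 0.2, 0.0, 0.4, 0.4 → max 0.4
Option 7 regrets: 0.0, 1.3, 0.0, 1.0 → max 1.3
Smallest max regret = 0.4 → Option 6.

Option 6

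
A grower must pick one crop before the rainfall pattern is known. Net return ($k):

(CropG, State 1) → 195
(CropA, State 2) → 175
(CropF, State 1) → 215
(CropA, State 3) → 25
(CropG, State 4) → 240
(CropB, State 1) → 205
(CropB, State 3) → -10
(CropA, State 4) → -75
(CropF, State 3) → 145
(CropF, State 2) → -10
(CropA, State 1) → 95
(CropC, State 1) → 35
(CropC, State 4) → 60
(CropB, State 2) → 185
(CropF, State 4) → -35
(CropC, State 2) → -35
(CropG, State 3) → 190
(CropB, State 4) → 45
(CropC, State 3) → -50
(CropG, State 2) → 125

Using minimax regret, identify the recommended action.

CropG

Column bests: State 1=215, State 2=185, State 3=190, State 4=240.
CropG regrets: 20, 60, 0, 0 → max 60
CropF regrets: 0, 195, 45, 275 → max 275
CropA regrets: 120, 10, 165, 315 → max 315
CropB regrets: 10, 0, 200, 195 → max 200
CropC regrets: 180, 220, 240, 180 → max 240
Smallest max regret = 60 → CropG.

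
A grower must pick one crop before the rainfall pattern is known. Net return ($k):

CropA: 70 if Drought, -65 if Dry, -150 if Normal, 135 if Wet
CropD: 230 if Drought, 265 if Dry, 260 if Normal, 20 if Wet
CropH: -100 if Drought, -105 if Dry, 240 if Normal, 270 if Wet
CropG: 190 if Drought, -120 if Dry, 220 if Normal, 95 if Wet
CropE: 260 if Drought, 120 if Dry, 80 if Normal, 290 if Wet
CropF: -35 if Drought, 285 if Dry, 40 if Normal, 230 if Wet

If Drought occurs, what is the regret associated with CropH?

Best payoff under Drought is 260.
Regret = 260 − (-100) = 360.

360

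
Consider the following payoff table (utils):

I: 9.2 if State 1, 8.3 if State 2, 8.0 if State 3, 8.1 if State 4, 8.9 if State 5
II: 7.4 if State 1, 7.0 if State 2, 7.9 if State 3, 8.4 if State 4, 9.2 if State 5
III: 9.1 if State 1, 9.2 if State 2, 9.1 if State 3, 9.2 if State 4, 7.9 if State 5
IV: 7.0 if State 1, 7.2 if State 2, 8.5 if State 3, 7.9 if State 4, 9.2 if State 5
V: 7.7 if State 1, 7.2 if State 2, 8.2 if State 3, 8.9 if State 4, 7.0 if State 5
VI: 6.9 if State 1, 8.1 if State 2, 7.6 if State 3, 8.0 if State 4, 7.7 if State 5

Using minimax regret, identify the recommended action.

Column bests: State 1=9.2, State 2=9.2, State 3=9.1, State 4=9.2, State 5=9.2.
I regrets: 0.0, 0.9, 1.1, 1.1, 0.3 → max 1.1
II regrets: 1.8, 2.2, 1.2, 0.8, 0.0 → max 2.2
III regrets: 0.1, 0.0, 0.0, 0.0, 1.3 → max 1.3
IV regrets: 2.2, 2.0, 0.6, 1.3, 0.0 → max 2.2
V regrets: 1.5, 2.0, 0.9, 0.3, 2.2 → max 2.2
VI regrets: 2.3, 1.1, 1.5, 1.2, 1.5 → max 2.3
Smallest max regret = 1.1 → I.

I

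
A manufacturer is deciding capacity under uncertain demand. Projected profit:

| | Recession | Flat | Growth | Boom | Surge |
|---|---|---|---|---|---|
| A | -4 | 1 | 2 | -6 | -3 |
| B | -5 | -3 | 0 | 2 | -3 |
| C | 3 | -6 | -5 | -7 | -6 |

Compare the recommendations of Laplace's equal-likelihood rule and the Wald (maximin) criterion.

Row averages: A=-2, B=-1.8, C=-4.2
Highest average = -1.8 → B.
Row minima: A=-6, B=-5, C=-7
Best worst-case = -5 → B.

laplace → B; maximin → B (agree)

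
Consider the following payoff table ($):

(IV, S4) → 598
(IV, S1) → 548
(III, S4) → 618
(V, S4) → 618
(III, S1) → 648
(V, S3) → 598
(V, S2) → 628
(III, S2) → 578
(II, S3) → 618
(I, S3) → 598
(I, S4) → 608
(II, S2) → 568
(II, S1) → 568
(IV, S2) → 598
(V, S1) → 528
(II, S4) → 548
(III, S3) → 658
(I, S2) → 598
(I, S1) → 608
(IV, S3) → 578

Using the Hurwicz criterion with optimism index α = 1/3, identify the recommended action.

I: 1/3·608 + 2/3·598 = 1804/3
II: 1/3·618 + 2/3·548 = 1714/3
III: 1/3·658 + 2/3·578 = 1814/3
IV: 1/3·598 + 2/3·548 = 1694/3
V: 1/3·628 + 2/3·528 = 1684/3
Highest Hurwicz score = 1814/3 → III.

III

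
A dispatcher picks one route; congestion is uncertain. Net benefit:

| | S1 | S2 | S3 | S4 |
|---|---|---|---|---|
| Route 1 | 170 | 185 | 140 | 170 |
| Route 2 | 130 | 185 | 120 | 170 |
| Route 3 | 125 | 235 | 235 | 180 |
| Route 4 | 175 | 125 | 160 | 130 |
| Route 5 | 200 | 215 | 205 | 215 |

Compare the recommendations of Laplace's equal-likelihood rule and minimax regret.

laplace → Route 5; minimax regret → Route 5 (agree)

Row averages: Route 1=166.25, Route 2=151.25, Route 3=193.75, Route 4=147.5, Route 5=208.75
Highest average = 208.75 → Route 5.
Column bests: S1=200, S2=235, S3=235, S4=215.
Route 1 regrets: 30, 50, 95, 45 → max 95
Route 2 regrets: 70, 50, 115, 45 → max 115
Route 3 regrets: 75, 0, 0, 35 → max 75
Route 4 regrets: 25, 110, 75, 85 → max 110
Route 5 regrets: 0, 20, 30, 0 → max 30
Smallest max regret = 30 → Route 5.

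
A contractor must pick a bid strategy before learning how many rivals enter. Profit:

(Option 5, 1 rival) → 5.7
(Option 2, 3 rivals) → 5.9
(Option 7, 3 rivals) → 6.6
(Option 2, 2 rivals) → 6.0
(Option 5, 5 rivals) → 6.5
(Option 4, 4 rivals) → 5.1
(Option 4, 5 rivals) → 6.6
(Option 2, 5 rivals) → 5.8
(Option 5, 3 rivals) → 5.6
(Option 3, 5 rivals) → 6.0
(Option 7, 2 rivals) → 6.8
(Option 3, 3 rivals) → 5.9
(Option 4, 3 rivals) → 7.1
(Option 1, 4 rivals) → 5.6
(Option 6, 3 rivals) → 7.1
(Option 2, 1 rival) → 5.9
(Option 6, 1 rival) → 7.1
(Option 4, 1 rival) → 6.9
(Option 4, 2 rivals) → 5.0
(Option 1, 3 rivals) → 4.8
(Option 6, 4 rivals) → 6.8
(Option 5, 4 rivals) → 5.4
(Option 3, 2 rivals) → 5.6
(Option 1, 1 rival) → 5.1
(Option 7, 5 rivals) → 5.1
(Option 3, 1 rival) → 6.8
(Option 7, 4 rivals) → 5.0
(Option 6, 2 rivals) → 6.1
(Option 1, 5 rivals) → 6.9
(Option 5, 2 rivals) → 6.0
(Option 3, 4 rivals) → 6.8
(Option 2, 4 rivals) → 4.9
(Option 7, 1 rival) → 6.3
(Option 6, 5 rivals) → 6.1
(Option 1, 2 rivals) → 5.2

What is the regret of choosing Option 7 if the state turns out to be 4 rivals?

Best payoff under 4 rivals is 6.8.
Regret = 6.8 − 5.0 = 1.8.

1.8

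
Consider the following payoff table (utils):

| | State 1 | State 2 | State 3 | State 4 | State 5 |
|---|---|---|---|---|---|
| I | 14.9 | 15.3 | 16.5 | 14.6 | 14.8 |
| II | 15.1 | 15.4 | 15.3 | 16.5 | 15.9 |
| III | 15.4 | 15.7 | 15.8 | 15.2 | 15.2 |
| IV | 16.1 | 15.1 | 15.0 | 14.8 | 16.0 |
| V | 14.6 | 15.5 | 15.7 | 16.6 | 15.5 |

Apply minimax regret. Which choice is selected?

II

Column bests: State 1=16.1, State 2=15.7, State 3=16.5, State 4=16.6, State 5=16.0.
I regrets: 1.2, 0.4, 0.0, 2.0, 1.2 → max 2.0
II regrets: 1.0, 0.3, 1.2, 0.1, 0.1 → max 1.2
III regrets: 0.7, 0.0, 0.7, 1.4, 0.8 → max 1.4
IV regrets: 0.0, 0.6, 1.5, 1.8, 0.0 → max 1.8
V regrets: 1.5, 0.2, 0.8, 0.0, 0.5 → max 1.5
Smallest max regret = 1.2 → II.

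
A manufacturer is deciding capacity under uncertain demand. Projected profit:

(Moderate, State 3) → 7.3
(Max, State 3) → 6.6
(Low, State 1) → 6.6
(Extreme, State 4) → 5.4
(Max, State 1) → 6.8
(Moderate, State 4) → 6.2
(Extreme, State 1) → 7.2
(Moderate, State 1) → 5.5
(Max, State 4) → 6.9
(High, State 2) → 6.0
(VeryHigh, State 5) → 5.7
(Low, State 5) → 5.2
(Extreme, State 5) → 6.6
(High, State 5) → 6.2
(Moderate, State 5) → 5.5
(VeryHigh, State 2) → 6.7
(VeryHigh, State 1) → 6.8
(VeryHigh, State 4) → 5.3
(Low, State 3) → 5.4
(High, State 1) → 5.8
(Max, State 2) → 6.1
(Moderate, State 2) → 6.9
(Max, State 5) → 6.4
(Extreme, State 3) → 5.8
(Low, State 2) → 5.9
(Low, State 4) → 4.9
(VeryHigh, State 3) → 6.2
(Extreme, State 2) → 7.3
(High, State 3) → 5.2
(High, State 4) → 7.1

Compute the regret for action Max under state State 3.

0.7

Best payoff under State 3 is 7.3.
Regret = 7.3 − 6.6 = 0.7.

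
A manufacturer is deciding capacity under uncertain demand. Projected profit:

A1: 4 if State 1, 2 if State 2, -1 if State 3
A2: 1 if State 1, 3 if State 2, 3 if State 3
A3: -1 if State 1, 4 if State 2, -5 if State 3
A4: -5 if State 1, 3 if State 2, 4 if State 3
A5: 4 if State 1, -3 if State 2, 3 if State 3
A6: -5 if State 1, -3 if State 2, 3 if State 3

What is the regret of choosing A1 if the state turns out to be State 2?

Best payoff under State 2 is 4.
Regret = 4 − 2 = 2.

2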